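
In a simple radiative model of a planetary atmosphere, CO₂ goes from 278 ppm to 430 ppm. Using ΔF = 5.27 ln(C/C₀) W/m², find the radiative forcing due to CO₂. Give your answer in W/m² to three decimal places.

ΔF = 2.299 W/m²

CO₂: 5.27 × ln(430/278) = 5.27 × ln(1.54676) = 5.27 × 0.43616 = 2.2986 W/m².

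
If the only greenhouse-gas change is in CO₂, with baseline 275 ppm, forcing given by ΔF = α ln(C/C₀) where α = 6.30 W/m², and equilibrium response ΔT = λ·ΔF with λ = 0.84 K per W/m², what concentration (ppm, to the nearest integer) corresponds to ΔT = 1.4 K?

C ≈ 358 ppm

Required forcing: ΔF = ΔT/λ = 1.4/0.84 = 1.6667 W/m².
Then ln(C/275) = ΔF/6.30 = 1.6667/6.30 = 0.26456.
So C = 275 × e^0.26456 = 275 × 1.30286 = 358.29 ppm.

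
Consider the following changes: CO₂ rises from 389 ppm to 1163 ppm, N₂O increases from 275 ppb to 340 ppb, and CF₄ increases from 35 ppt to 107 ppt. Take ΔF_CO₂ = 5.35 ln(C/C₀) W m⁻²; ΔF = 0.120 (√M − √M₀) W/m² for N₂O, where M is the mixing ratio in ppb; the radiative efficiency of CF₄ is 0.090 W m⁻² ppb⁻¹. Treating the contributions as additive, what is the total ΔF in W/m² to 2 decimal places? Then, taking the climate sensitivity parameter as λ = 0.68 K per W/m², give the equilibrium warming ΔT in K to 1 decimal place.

CO₂: 5.35 × ln(1163/389) = 5.35 × ln(2.98972) = 5.35 × 1.09518 = 5.8592 W/m².
N₂O: 0.120 × (√340 − √275) = 0.120 × (18.4391 − 16.5831) = 0.120 × 1.8560 = 0.2227 W/m².
CF₄: Δ = 107 − 35 = 72 ppt = 0.072 ppb; ΔF = 0.090 × 0.072 = 0.0065 W/m².
Total ΔF = 5.8592 + 0.2227 + 0.0065 = 6.0884 W/m².
ΔT = λ ΔF = 0.68 × 6.09 = 4.1412 K.

ΔF = 6.09 W/m²; ΔT = 4.1 K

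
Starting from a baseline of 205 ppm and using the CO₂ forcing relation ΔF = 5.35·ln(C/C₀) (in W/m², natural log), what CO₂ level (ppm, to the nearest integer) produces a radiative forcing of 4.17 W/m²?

C ≈ 447 ppm

Set 5.35 ln(C/205) = 4.17, so ln(C/205) = 4.17/5.35 = 0.77944.
Then C/205 = e^0.77944 = 2.18025, giving C = 205 × 2.18025 = 446.95 ppm.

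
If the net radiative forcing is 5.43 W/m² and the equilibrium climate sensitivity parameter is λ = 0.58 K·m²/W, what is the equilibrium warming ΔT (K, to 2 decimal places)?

ΔT = 3.15 K

ΔT = λ ΔF = 0.58 × 5.43 = 3.1494 K.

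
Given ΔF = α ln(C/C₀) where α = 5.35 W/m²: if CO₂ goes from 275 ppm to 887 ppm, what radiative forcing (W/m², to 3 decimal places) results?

CO₂: 5.35 × ln(887/275) = 5.35 × ln(3.22545) = 5.35 × 1.17107 = 6.2652 W/m².

ΔF = 6.265 W/m²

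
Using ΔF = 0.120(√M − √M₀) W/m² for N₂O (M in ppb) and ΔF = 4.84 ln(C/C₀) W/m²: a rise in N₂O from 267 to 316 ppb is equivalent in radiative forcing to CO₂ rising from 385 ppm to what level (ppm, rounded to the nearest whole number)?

C ≈ 399 ppm

N₂O forcing: 0.120 × (√316 − √267) = 0.120 × (17.7764 − 16.3401) = 0.120 × 1.4363 = 0.17236 W/m².
Set 4.84 ln(C/385) = 0.17236: ln(C/385) = 0.17236/4.84 = 0.03561, so C = 385 × e^0.03561 = 385 × 1.03625 = 398.96 ppm.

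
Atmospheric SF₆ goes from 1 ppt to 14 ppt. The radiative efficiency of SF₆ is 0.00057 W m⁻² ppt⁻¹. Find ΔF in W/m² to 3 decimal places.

ΔF = 0.007 W/m²

SF₆: ΔF = 0.00057 × (14 − 1) = 0.00057 × 13 = 0.0074 W/m².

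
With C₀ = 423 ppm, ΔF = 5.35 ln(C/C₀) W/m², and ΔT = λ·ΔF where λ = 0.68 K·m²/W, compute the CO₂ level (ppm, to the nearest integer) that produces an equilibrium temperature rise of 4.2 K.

C ≈ 1342 ppm

Required forcing: ΔF = ΔT/λ = 4.2/0.68 = 6.1765 W/m².
Then ln(C/423) = ΔF/5.35 = 6.1765/5.35 = 1.15449.
So C = 423 × e^1.15449 = 423 × 3.17241 = 1341.93 ppm.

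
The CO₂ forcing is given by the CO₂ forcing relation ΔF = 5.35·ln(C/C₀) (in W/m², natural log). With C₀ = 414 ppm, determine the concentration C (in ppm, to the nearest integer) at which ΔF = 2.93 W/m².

Set 5.35 ln(C/414) = 2.93, so ln(C/414) = 2.93/5.35 = 0.54766.
Then C/414 = e^0.54766 = 1.72920, giving C = 414 × 1.72920 = 715.89 ppm.

C ≈ 716 ppm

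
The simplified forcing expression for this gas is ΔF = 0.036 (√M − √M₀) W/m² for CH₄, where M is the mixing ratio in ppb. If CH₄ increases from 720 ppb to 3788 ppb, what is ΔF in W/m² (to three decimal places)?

ΔF = 1.250 W/m²

CH₄: 0.036 × (√3788 − √720) = 0.036 × (61.5467 − 26.8328) = 0.036 × 34.7139 = 1.2497 W/m².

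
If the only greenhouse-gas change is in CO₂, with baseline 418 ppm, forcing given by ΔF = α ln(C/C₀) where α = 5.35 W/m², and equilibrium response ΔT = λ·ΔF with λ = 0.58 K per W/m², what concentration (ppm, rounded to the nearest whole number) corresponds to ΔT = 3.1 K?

C ≈ 1135 ppm

Required forcing: ΔF = ΔT/λ = 3.1/0.58 = 5.3448 W/m².
Then ln(C/418) = ΔF/5.35 = 5.3448/5.35 = 0.99903.
So C = 418 × e^0.99903 = 418 × 2.71565 = 1135.14 ppm.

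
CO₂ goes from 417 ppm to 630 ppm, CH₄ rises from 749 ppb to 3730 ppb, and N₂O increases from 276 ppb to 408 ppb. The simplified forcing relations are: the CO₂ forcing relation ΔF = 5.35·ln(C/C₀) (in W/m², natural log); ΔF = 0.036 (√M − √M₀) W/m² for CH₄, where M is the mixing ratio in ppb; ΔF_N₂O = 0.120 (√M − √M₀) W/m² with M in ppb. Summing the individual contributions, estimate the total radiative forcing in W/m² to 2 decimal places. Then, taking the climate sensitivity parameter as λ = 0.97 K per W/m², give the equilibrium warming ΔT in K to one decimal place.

CO₂: 5.35 × ln(630/417) = 5.35 × ln(1.51079) = 5.35 × 0.41263 = 2.2076 W/m².
CH₄: 0.036 × (√3730 − √749) = 0.036 × (61.0737 − 27.3679) = 0.036 × 33.7058 = 1.2134 W/m².
N₂O: 0.120 × (√408 − √276) = 0.120 × (20.1990 − 16.6132) = 0.120 × 3.5858 = 0.4303 W/m².
Total ΔF = 2.2076 + 1.2134 + 0.4303 = 3.8513 W/m².
ΔT = λ ΔF = 0.97 × 3.85 = 3.7345 K.

ΔF = 3.85 W/m²; ΔT = 3.7 K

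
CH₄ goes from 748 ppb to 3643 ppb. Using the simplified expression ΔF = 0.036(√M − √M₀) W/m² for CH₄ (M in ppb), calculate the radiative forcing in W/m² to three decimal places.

CH₄: 0.036 × (√3643 − √748) = 0.036 × (60.3573 − 27.3496) = 0.036 × 33.0077 = 1.1883 W/m².

ΔF = 1.188 W/m²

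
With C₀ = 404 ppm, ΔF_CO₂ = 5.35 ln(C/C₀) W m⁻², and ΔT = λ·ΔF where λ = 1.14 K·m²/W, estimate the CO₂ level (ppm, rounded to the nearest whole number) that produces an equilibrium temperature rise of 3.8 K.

C ≈ 753 ppm

Required forcing: ΔF = ΔT/λ = 3.8/1.14 = 3.3333 W/m².
Then ln(C/404) = ΔF/5.35 = 3.3333/5.35 = 0.62305.
So C = 404 × e^0.62305 = 404 × 1.86461 = 753.30 ppm.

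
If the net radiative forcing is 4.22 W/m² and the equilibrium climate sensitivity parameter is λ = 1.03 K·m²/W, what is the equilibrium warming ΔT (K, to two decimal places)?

ΔT = 4.35 K

ΔT = λ ΔF = 1.03 × 4.22 = 4.3466 K.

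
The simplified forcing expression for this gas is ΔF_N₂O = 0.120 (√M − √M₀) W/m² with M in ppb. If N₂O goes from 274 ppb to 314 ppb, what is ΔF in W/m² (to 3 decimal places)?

ΔF = 0.140 W/m²

N₂O: 0.120 × (√314 − √274) = 0.120 × (17.7200 − 16.5529) = 0.120 × 1.1671 = 0.1401 W/m².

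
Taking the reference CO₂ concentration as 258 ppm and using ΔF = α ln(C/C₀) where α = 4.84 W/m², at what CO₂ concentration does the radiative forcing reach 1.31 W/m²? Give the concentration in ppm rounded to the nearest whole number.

Set 4.84 ln(C/258) = 1.31, so ln(C/258) = 1.31/4.84 = 0.27066.
Then C/258 = e^0.27066 = 1.31083, giving C = 258 × 1.31083 = 338.19 ppm.

C ≈ 338 ppm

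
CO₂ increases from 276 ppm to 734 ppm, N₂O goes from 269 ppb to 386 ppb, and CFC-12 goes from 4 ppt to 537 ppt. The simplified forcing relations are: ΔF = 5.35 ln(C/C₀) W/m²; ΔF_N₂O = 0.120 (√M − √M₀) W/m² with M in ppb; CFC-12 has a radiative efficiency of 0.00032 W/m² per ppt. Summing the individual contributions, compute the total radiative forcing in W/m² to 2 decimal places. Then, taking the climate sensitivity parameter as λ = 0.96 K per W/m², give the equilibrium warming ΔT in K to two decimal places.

ΔF = 5.79 W/m²; ΔT = 5.56 K

CO₂: 5.35 × ln(734/276) = 5.35 × ln(2.65942) = 5.35 × 0.97811 = 5.2329 W/m².
N₂O: 0.120 × (√386 − √269) = 0.120 × (19.6469 − 16.4012) = 0.120 × 3.2457 = 0.3895 W/m².
CFC-12: ΔF = 0.00032 × (537 − 4) = 0.00032 × 533 = 0.1706 W/m².
Total ΔF = 5.2329 + 0.3895 + 0.1706 = 5.7930 W/m².
ΔT = λ ΔF = 0.96 × 5.79 = 5.5584 K.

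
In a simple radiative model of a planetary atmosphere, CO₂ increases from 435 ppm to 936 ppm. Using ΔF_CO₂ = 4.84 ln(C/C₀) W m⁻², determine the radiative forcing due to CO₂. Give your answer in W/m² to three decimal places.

ΔF = 3.709 W/m²

CO₂: 4.84 × ln(936/435) = 4.84 × ln(2.15172) = 4.84 × 0.76627 = 3.7087 W/m².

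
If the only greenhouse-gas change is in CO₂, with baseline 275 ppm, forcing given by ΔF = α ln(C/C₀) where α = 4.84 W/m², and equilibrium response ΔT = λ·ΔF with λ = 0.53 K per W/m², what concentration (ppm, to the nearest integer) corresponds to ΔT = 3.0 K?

Required forcing: ΔF = ΔT/λ = 3.0/0.53 = 5.6604 W/m².
Then ln(C/275) = ΔF/4.84 = 5.6604/4.84 = 1.16950.
So C = 275 × e^1.16950 = 275 × 3.22038 = 885.60 ppm.

C ≈ 886 ppm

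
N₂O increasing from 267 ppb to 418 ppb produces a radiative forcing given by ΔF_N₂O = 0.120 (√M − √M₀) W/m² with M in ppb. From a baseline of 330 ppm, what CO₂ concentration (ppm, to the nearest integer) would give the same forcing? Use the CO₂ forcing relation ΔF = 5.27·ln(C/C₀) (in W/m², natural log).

N₂O forcing: 0.120 × (√418 − √267) = 0.120 × (20.4450 − 16.3401) = 0.120 × 4.1049 = 0.49259 W/m².
Set 5.27 ln(C/330) = 0.49259: ln(C/330) = 0.49259/5.27 = 0.09347, so C = 330 × e^0.09347 = 330 × 1.09798 = 362.33 ppm.

C ≈ 362 ppm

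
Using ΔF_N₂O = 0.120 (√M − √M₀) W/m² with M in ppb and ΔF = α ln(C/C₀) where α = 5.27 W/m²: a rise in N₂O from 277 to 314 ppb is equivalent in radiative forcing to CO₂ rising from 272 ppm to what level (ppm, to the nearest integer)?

N₂O forcing: 0.120 × (√314 − √277) = 0.120 × (17.7200 − 16.6433) = 0.120 × 1.0767 = 0.12920 W/m².
Set 5.27 ln(C/272) = 0.12920: ln(C/272) = 0.12920/5.27 = 0.02452, so C = 272 × e^0.02452 = 272 × 1.02482 = 278.75 ppm.

C ≈ 279 ppm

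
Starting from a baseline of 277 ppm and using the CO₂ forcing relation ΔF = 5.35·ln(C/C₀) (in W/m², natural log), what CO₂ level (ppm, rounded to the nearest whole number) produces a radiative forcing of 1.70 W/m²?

C ≈ 381 ppm

Set 5.35 ln(C/277) = 1.70, so ln(C/277) = 1.70/5.35 = 0.31776.
Then C/277 = e^0.31776 = 1.37405, giving C = 277 × 1.37405 = 380.61 ppm.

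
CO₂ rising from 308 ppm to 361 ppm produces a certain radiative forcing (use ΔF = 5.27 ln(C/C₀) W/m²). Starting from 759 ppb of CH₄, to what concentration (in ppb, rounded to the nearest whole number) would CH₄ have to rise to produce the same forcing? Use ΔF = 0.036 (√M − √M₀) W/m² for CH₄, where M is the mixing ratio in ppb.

M ≈ 2580 ppb

CO₂ forcing: 5.27 × ln(361/308) = 5.27 × 0.158778 = 0.83676 W/m².
Set 0.036(√M − √759) = 0.83676: √M = 0.83676/0.036 + √759 = 23.2433 + 27.5500 = 50.7933.
M = (50.7933)² = 2579.96 ppb.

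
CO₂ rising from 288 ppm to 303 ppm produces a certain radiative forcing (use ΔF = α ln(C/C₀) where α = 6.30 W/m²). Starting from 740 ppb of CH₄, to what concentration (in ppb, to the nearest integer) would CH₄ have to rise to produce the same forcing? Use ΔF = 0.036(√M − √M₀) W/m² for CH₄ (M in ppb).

CO₂ forcing: 6.30 × ln(303/288) = 6.30 × 0.050772 = 0.31986 W/m².
Set 0.036(√M − √740) = 0.31986: √M = 0.31986/0.036 + √740 = 8.8850 + 27.2029 = 36.0879.
M = (36.0879)² = 1302.34 ppb.

M ≈ 1302 ppb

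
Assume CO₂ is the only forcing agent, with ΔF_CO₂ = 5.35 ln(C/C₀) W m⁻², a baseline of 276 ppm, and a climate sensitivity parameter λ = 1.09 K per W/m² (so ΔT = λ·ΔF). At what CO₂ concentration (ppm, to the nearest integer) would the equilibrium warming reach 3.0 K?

C ≈ 462 ppm

Required forcing: ΔF = ΔT/λ = 3.0/1.09 = 2.7523 W/m².
Then ln(C/276) = ΔF/5.35 = 2.7523/5.35 = 0.51445.
So C = 276 × e^0.51445 = 276 × 1.67272 = 461.67 ppm.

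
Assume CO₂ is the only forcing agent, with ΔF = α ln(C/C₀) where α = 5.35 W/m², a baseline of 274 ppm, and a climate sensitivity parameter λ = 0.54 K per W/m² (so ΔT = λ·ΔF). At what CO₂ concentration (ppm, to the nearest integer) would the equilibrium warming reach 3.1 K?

C ≈ 801 ppm

Required forcing: ΔF = ΔT/λ = 3.1/0.54 = 5.7407 W/m².
Then ln(C/274) = ΔF/5.35 = 5.7407/5.35 = 1.07303.
So C = 274 × e^1.07303 = 274 × 2.92423 = 801.24 ppm.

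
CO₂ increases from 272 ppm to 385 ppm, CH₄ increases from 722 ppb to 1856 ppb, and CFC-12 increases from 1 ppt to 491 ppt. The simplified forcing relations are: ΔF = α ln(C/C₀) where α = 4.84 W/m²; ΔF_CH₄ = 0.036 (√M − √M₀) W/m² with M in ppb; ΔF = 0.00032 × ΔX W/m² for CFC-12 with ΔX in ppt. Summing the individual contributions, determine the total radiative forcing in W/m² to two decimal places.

ΔF = 2.42 W/m²

CO₂: 4.84 × ln(385/272) = 4.84 × ln(1.41544) = 4.84 × 0.34744 = 1.6816 W/m².
CH₄: 0.036 × (√1856 − √722) = 0.036 × (43.0813 − 26.8701) = 0.036 × 16.2112 = 0.5836 W/m².
CFC-12: ΔF = 0.00032 × (491 − 1) = 0.00032 × 490 = 0.1568 W/m².
Total ΔF = 1.6816 + 0.5836 + 0.1568 = 2.4220 W/m².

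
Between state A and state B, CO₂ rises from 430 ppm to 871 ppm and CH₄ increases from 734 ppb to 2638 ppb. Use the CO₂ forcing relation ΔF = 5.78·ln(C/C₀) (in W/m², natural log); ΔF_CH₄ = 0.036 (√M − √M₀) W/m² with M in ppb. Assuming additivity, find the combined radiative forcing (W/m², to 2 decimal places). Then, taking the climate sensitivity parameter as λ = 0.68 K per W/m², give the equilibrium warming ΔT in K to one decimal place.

CO₂: 5.78 × ln(871/430) = 5.78 × ln(2.02558) = 5.78 × 0.70586 = 4.0799 W/m².
CH₄: 0.036 × (√2638 − √734) = 0.036 × (51.3615 − 27.0924) = 0.036 × 24.2691 = 0.8737 W/m².
Total ΔF = 4.0799 + 0.8737 = 4.9536 W/m².
ΔT = λ ΔF = 0.68 × 4.95 = 3.3660 K.

ΔF = 4.95 W/m²; ΔT = 3.4 K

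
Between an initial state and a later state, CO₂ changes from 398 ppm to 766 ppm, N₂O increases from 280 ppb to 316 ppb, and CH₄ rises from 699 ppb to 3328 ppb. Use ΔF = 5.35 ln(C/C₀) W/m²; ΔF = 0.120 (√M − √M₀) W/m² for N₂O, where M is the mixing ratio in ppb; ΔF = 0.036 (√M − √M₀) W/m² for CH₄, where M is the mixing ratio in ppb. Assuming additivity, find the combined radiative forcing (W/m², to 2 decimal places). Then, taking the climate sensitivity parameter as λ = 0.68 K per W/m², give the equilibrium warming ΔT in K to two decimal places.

ΔF = 4.75 W/m²; ΔT = 3.23 K

CO₂: 5.35 × ln(766/398) = 5.35 × ln(1.92462) = 5.35 × 0.65473 = 3.5028 W/m².
N₂O: 0.120 × (√316 − √280) = 0.120 × (17.7764 − 16.7332) = 0.120 × 1.0432 = 0.1252 W/m².
CH₄: 0.036 × (√3328 − √699) = 0.036 × (57.6888 − 26.4386) = 0.036 × 31.2502 = 1.1250 W/m².
Total ΔF = 3.5028 + 0.1252 + 1.1250 = 4.7530 W/m².
ΔT = λ ΔF = 0.68 × 4.75 = 3.2300 K.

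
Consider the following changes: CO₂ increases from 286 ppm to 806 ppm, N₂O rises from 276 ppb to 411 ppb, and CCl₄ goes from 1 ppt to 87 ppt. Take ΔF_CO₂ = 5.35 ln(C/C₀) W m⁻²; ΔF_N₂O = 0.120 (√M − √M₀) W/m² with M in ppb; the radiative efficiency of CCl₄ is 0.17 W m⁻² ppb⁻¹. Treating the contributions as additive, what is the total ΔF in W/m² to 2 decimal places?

ΔF = 6.00 W/m²

CO₂: 5.35 × ln(806/286) = 5.35 × ln(2.81818) = 5.35 × 1.03609 = 5.5431 W/m².
N₂O: 0.120 × (√411 − √276) = 0.120 × (20.2731 − 16.6132) = 0.120 × 3.6599 = 0.4392 W/m².
CCl₄: Δ = 87 − 1 = 86 ppt = 0.086 ppb; ΔF = 0.17 × 0.086 = 0.0146 W/m².
Total ΔF = 5.5431 + 0.4392 + 0.0146 = 5.9969 W/m².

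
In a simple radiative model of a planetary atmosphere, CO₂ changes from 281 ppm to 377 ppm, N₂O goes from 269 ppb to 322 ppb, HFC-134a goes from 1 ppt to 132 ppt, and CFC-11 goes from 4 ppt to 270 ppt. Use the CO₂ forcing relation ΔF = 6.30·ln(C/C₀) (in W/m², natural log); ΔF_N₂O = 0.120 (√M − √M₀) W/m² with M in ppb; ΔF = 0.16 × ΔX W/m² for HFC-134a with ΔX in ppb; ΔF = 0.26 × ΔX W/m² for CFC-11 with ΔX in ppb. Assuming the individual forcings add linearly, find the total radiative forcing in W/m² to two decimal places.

CO₂: 6.30 × ln(377/281) = 6.30 × ln(1.34164) = 6.30 × 0.29389 = 1.8515 W/m².
N₂O: 0.120 × (√322 − √269) = 0.120 × (17.9444 − 16.4012) = 0.120 × 1.5432 = 0.1852 W/m².
HFC-134a: Δ = 132 − 1 = 131 ppt = 0.131 ppb; ΔF = 0.16 × 0.131 = 0.0210 W/m².
CFC-11: Δ = 270 − 4 = 266 ppt = 0.266 ppb; ΔF = 0.26 × 0.266 = 0.0692 W/m².
Total ΔF = 1.8515 + 0.1852 + 0.0210 + 0.0692 = 2.1269 W/m².

ΔF = 2.13 W/m²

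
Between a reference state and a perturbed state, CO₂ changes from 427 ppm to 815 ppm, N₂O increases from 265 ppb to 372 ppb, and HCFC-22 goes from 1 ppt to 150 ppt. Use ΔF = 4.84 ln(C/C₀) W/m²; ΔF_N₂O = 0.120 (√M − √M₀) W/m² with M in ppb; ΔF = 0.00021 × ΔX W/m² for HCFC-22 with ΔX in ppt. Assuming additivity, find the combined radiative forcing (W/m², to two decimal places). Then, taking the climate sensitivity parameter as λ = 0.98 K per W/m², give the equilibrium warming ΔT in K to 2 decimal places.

ΔF = 3.52 W/m²; ΔT = 3.45 K

CO₂: 4.84 × ln(815/427) = 4.84 × ln(1.90867) = 4.84 × 0.64641 = 3.1286 W/m².
N₂O: 0.120 × (√372 − √265) = 0.120 × (19.2873 − 16.2788) = 0.120 × 3.0085 = 0.3610 W/m².
HCFC-22: ΔF = 0.00021 × (150 − 1) = 0.00021 × 149 = 0.0313 W/m².
Total ΔF = 3.1286 + 0.3610 + 0.0313 = 3.5209 W/m².
ΔT = λ ΔF = 0.98 × 3.52 = 3.4496 K.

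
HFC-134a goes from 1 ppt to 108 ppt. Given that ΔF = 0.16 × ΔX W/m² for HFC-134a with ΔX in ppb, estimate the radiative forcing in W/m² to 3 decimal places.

ΔF = 0.017 W/m²

HFC-134a: Δ = 108 − 1 = 107 ppt = 0.107 ppb; ΔF = 0.16 × 0.107 = 0.0171 W/m².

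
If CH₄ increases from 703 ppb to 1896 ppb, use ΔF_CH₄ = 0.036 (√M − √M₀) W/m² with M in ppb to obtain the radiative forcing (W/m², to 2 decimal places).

CH₄: 0.036 × (√1896 − √703) = 0.036 × (43.5431 − 26.5141) = 0.036 × 17.0290 = 0.6130 W/m².

ΔF = 0.61 W/m²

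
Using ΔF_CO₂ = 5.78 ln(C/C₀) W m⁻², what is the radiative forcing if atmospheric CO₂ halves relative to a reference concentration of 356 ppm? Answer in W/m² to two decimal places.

ΔF = -4.01 W/m²

Because the forcing depends only on the ratio C/C₀, the initial concentration does not enter.
ΔF = 5.78 × ln(0.5) = 5.78 × -0.69315 = -4.0064 W/m².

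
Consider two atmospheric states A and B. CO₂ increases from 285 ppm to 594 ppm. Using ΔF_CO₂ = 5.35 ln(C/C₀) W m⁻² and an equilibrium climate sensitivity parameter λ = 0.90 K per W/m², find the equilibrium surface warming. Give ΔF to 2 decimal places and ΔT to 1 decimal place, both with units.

ΔF = 3.93 W/m²; ΔT = 3.5 K

CO₂: 5.35 × ln(594/285) = 5.35 × ln(2.08421) = 5.35 × 0.73439 = 3.9290 W/m².
ΔT = λ ΔF = 0.90 × 3.93 = 3.5370 K.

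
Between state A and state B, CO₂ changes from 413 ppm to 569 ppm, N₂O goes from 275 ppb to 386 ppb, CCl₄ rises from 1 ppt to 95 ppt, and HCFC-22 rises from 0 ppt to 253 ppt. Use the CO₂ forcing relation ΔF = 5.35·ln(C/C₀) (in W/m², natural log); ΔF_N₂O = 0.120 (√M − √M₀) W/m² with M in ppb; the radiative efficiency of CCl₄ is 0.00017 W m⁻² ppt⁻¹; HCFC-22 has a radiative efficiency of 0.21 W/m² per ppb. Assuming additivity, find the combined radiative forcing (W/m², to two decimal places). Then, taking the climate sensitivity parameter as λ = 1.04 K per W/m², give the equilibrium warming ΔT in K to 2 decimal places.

ΔF = 2.15 W/m²; ΔT = 2.24 K

CO₂: 5.35 × ln(569/413) = 5.35 × ln(1.37772) = 5.35 × 0.32043 = 1.7143 W/m².
N₂O: 0.120 × (√386 − √275) = 0.120 × (19.6469 − 16.5831) = 0.120 × 3.0638 = 0.3677 W/m².
CCl₄: ΔF = 0.00017 × (95 − 1) = 0.00017 × 94 = 0.0160 W/m².
HCFC-22: Δ = 253 − 0 = 253 ppt = 0.253 ppb; ΔF = 0.21 × 0.253 = 0.0531 W/m².
Total ΔF = 1.7143 + 0.3677 + 0.0160 + 0.0531 = 2.1511 W/m².
ΔT = λ ΔF = 1.04 × 2.15 = 2.2360 K.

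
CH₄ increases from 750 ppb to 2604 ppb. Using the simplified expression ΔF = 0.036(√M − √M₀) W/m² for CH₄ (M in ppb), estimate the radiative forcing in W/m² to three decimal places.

CH₄: 0.036 × (√2604 − √750) = 0.036 × (51.0294 − 27.3861) = 0.036 × 23.6433 = 0.8512 W/m².

ΔF = 0.851 W/m²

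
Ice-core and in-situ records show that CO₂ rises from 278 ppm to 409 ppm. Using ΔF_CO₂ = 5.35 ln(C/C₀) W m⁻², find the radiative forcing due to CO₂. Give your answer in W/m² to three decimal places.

ΔF = 2.066 W/m²

CO₂: 5.35 × ln(409/278) = 5.35 × ln(1.47122) = 5.35 × 0.38609 = 2.0656 W/m².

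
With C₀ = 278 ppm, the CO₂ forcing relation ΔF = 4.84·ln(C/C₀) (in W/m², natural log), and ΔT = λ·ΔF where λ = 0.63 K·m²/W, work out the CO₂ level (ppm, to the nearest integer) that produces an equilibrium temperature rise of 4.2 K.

C ≈ 1102 ppm

Required forcing: ΔF = ΔT/λ = 4.2/0.63 = 6.6667 W/m².
Then ln(C/278) = ΔF/4.84 = 6.6667/4.84 = 1.37742.
So C = 278 × e^1.37742 = 278 × 3.96466 = 1102.18 ppm.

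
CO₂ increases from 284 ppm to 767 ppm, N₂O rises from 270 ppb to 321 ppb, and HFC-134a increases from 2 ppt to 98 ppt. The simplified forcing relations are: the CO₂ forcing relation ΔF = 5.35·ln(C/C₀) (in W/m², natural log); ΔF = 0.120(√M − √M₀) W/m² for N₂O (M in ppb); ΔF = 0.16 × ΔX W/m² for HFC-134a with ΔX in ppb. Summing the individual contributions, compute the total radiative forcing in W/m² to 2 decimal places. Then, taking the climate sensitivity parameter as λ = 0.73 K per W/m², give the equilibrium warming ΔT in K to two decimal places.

CO₂: 5.35 × ln(767/284) = 5.35 × ln(2.70070) = 5.35 × 0.99351 = 5.3153 W/m².
N₂O: 0.120 × (√321 − √270) = 0.120 × (17.9165 − 16.4317) = 0.120 × 1.4848 = 0.1782 W/m².
HFC-134a: Δ = 98 − 2 = 96 ppt = 0.096 ppb; ΔF = 0.16 × 0.096 = 0.0154 W/m².
Total ΔF = 5.3153 + 0.1782 + 0.0154 = 5.5089 W/m².
ΔT = λ ΔF = 0.73 × 5.51 = 4.0223 K.

ΔF = 5.51 W/m²; ΔT = 4.02 K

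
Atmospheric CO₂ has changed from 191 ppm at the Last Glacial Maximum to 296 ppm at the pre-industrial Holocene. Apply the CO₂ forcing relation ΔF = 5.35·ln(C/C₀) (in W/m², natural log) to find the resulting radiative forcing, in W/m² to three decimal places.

CO₂ absorption bands are partially saturated, so forcing scales with the logarithm of the concentration ratio.
CO₂: 5.35 × ln(296/191) = 5.35 × ln(1.54974) = 5.35 × 0.43809 = 2.3438 W/m².

ΔF = 2.344 W/m²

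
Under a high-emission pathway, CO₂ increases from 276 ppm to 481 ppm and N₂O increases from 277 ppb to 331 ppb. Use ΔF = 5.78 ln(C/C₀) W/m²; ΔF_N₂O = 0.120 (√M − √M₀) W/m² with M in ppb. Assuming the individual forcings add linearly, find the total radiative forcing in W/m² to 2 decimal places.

CO₂: 5.78 × ln(481/276) = 5.78 × ln(1.74275) = 5.78 × 0.55546 = 3.2106 W/m².
N₂O: 0.120 × (√331 − √277) = 0.120 × (18.1934 − 16.6433) = 0.120 × 1.5501 = 0.1860 W/m².
Total ΔF = 3.2106 + 0.1860 = 3.3966 W/m².

ΔF = 3.40 W/m²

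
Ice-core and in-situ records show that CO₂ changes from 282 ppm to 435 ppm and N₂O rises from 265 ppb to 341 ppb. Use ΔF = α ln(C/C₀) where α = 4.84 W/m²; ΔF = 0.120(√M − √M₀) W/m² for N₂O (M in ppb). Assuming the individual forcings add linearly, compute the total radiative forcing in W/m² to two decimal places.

CO₂: 4.84 × ln(435/282) = 4.84 × ln(1.54255) = 4.84 × 0.43344 = 2.0978 W/m².
N₂O: 0.120 × (√341 − √265) = 0.120 × (18.4662 − 16.2788) = 0.120 × 2.1874 = 0.2625 W/m².
Total ΔF = 2.0978 + 0.2625 = 2.3603 W/m².

ΔF = 2.36 W/m²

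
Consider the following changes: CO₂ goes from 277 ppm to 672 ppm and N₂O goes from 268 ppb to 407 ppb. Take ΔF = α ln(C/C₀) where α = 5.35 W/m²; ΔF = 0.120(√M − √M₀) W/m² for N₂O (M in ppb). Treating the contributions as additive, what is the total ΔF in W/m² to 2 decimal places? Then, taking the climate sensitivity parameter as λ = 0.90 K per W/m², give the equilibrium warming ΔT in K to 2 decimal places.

ΔF = 5.20 W/m²; ΔT = 4.68 K

CO₂: 5.35 × ln(672/277) = 5.35 × ln(2.42599) = 5.35 × 0.88624 = 4.7414 W/m².
N₂O: 0.120 × (√407 − √268) = 0.120 × (20.1742 − 16.3707) = 0.120 × 3.8035 = 0.4564 W/m².
Total ΔF = 4.7414 + 0.4564 = 5.1978 W/m².
ΔT = λ ΔF = 0.90 × 5.20 = 4.6800 K.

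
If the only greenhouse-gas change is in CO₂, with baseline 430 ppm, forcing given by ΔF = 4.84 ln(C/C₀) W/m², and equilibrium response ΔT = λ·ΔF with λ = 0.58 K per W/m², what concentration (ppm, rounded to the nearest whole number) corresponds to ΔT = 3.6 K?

C ≈ 1550 ppm

Required forcing: ΔF = ΔT/λ = 3.6/0.58 = 6.2069 W/m².
Then ln(C/430) = ΔF/4.84 = 6.2069/4.84 = 1.28242.
So C = 430 × e^1.28242 = 430 × 3.60535 = 1550.30 ppm.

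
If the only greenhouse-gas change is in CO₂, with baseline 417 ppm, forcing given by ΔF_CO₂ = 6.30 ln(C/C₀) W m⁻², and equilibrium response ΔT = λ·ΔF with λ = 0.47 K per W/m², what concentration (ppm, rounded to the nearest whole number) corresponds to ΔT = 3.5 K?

C ≈ 1360 ppm

Required forcing: ΔF = ΔT/λ = 3.5/0.47 = 7.4468 W/m².
Then ln(C/417) = ΔF/6.30 = 7.4468/6.30 = 1.18203.
So C = 417 × e^1.18203 = 417 × 3.26099 = 1359.83 ppm.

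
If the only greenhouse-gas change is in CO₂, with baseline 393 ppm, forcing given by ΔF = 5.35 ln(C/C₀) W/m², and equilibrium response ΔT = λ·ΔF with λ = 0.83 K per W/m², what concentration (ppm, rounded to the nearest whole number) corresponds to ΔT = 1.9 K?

C ≈ 603 ppm

Required forcing: ΔF = ΔT/λ = 1.9/0.83 = 2.2892 W/m².
Then ln(C/393) = ΔF/5.35 = 2.2892/5.35 = 0.42789.
So C = 393 × e^0.42789 = 393 × 1.53402 = 602.87 ppm.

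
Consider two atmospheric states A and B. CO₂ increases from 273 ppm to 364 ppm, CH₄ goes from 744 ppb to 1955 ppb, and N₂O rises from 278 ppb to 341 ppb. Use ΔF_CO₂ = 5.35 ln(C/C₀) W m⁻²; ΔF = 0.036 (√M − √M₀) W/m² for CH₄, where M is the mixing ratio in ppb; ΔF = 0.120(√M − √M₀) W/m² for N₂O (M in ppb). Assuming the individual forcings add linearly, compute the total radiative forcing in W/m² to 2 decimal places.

CO₂: 5.35 × ln(364/273) = 5.35 × ln(1.33333) = 5.35 × 0.28768 = 1.5391 W/m².
CH₄: 0.036 × (√1955 − √744) = 0.036 × (44.2154 − 27.2764) = 0.036 × 16.9390 = 0.6098 W/m².
N₂O: 0.120 × (√341 − √278) = 0.120 × (18.4662 − 16.6733) = 0.120 × 1.7929 = 0.2151 W/m².
Total ΔF = 1.5391 + 0.6098 + 0.2151 = 2.3640 W/m².

ΔF = 2.36 W/m²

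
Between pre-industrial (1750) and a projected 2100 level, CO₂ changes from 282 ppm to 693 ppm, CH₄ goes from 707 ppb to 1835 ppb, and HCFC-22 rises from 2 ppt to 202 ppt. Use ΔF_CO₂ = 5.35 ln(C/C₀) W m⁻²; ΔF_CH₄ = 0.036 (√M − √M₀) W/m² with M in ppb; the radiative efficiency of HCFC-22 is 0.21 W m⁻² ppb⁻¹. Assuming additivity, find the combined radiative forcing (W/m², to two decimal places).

ΔF = 5.44 W/m²

CO₂: 5.35 × ln(693/282) = 5.35 × ln(2.45745) = 5.35 × 0.89912 = 4.8103 W/m².
CH₄: 0.036 × (√1835 − √707) = 0.036 × (42.8369 − 26.5895) = 0.036 × 16.2474 = 0.5849 W/m².
HCFC-22: Δ = 202 − 2 = 200 ppt = 0.200 ppb; ΔF = 0.21 × 0.200 = 0.0420 W/m².
Total ΔF = 4.8103 + 0.5849 + 0.0420 = 5.4372 W/m².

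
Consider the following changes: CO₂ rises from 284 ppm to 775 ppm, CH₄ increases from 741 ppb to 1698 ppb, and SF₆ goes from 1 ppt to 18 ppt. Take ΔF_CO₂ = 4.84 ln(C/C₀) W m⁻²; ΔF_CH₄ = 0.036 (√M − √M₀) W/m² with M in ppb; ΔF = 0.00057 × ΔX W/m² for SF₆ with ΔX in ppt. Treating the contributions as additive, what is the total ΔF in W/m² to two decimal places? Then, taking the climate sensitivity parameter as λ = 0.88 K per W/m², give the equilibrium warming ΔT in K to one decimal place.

ΔF = 5.37 W/m²; ΔT = 4.7 K

CO₂: 4.84 × ln(775/284) = 4.84 × ln(2.72887) = 4.84 × 1.00389 = 4.8588 W/m².
CH₄: 0.036 × (√1698 − √741) = 0.036 × (41.2068 − 27.2213) = 0.036 × 13.9855 = 0.5035 W/m².
SF₆: ΔF = 0.00057 × (18 − 1) = 0.00057 × 17 = 0.0097 W/m².
Total ΔF = 4.8588 + 0.5035 + 0.0097 = 5.3720 W/m².
ΔT = λ ΔF = 0.88 × 5.37 = 4.7256 K.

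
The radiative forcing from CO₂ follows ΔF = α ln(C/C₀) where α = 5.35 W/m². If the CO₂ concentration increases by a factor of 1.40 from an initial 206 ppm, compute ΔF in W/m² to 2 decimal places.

ΔF = 1.80 W/m²

Because the forcing depends only on the ratio C/C₀, the initial concentration does not enter.
ΔF = 5.35 × ln(1.40) = 5.35 × 0.33647 = 1.8001 W/m².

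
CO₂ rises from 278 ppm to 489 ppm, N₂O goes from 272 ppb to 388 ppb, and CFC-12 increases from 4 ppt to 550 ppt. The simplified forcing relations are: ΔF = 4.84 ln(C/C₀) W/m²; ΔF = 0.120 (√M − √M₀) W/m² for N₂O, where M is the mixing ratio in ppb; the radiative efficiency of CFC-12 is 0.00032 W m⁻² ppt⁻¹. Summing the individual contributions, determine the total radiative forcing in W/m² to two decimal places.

CO₂: 4.84 × ln(489/278) = 4.84 × ln(1.75899) = 4.84 × 0.56474 = 2.7333 W/m².
N₂O: 0.120 × (√388 − √272) = 0.120 × (19.6977 − 16.4924) = 0.120 × 3.2053 = 0.3846 W/m².
CFC-12: ΔF = 0.00032 × (550 − 4) = 0.00032 × 546 = 0.1747 W/m².
Total ΔF = 2.7333 + 0.3846 + 0.1747 = 3.2926 W/m².

ΔF = 3.29 W/m²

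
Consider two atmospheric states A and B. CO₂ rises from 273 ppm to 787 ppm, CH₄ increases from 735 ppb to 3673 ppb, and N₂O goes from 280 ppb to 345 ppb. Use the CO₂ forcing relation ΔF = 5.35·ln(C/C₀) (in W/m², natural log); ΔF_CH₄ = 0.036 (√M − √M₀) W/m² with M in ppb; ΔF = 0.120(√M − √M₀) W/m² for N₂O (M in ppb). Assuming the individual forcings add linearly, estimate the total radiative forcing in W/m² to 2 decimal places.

ΔF = 7.09 W/m²

CO₂: 5.35 × ln(787/273) = 5.35 × ln(2.88278) = 5.35 × 1.05876 = 5.6644 W/m².
CH₄: 0.036 × (√3673 − √735) = 0.036 × (60.6053 − 27.1109) = 0.036 × 33.4944 = 1.2058 W/m².
N₂O: 0.120 × (√345 − √280) = 0.120 × (18.5742 − 16.7332) = 0.120 × 1.8410 = 0.2209 W/m².
Total ΔF = 5.6644 + 1.2058 + 0.2209 = 7.0911 W/m².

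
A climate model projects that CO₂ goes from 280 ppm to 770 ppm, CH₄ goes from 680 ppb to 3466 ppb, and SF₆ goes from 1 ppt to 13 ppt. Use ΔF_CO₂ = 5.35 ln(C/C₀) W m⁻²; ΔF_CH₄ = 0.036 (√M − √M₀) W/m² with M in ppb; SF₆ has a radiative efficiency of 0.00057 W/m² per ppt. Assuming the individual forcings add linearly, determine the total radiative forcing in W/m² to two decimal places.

CO₂: 5.35 × ln(770/280) = 5.35 × ln(2.75000) = 5.35 × 1.01160 = 5.4121 W/m².
CH₄: 0.036 × (√3466 − √680) = 0.036 × (58.8727 − 26.0768) = 0.036 × 32.7959 = 1.1807 W/m².
SF₆: ΔF = 0.00057 × (13 − 1) = 0.00057 × 12 = 0.0068 W/m².
Total ΔF = 5.4121 + 1.1807 + 0.0068 = 6.5996 W/m².

ΔF = 6.60 W/m²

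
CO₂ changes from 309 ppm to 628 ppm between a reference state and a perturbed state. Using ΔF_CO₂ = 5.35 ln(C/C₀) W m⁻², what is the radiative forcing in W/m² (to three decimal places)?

CO₂: 5.35 × ln(628/309) = 5.35 × ln(2.03236) = 5.35 × 0.70920 = 3.7942 W/m².

ΔF = 3.794 W/m²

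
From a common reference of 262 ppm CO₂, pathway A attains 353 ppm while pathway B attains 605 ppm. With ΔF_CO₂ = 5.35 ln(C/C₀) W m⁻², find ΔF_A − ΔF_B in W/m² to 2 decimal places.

ΔF_A = 5.35 ln(353/262) = 5.35 × 0.29812 = 1.5949 W/m².
ΔF_B = 5.35 ln(605/262) = 5.35 × 0.83688 = 4.4773 W/m².
Difference: 1.5949 − 4.4773 = -2.8824 W/m².

ΔF_A − ΔF_B = -2.88 W/m²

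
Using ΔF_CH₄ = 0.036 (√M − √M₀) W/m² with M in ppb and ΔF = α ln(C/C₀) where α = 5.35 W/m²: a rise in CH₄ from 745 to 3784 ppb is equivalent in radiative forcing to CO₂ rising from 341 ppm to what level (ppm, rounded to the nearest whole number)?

C ≈ 429 ppm

CH₄ forcing: 0.036 × (√3784 − √745) = 0.036 × (61.5142 − 27.2947) = 0.036 × 34.2195 = 1.23190 W/m².
Set 5.35 ln(C/341) = 1.23190: ln(C/341) = 1.23190/5.35 = 0.23026, so C = 341 × e^0.23026 = 341 × 1.25893 = 429.30 ppm.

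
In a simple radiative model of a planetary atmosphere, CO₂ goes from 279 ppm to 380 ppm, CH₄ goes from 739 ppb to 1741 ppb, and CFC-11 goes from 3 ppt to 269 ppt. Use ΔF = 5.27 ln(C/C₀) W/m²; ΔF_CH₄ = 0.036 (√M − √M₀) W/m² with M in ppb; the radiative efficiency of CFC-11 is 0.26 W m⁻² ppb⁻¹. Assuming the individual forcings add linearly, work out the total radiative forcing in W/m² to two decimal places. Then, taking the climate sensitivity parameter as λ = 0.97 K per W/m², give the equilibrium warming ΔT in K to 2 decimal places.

ΔF = 2.22 W/m²; ΔT = 2.15 K

CO₂: 5.27 × ln(380/279) = 5.27 × ln(1.36201) = 5.27 × 0.30896 = 1.6282 W/m².
CH₄: 0.036 × (√1741 − √739) = 0.036 × (41.7253 − 27.1846) = 0.036 × 14.5407 = 0.5235 W/m².
CFC-11: Δ = 269 − 3 = 266 ppt = 0.266 ppb; ΔF = 0.26 × 0.266 = 0.0692 W/m².
Total ΔF = 1.6282 + 0.5235 + 0.0692 = 2.2209 W/m².
ΔT = λ ΔF = 0.97 × 2.22 = 2.1534 K.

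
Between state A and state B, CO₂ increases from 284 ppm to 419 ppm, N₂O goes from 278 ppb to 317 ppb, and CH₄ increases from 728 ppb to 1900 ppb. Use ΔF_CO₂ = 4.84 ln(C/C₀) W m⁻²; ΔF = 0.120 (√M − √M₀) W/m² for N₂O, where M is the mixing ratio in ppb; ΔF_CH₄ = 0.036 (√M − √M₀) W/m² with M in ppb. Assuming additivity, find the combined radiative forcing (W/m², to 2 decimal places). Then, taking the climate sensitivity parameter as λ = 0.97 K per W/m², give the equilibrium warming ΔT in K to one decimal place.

ΔF = 2.62 W/m²; ΔT = 2.5 K

CO₂: 4.84 × ln(419/284) = 4.84 × ln(1.47535) = 4.84 × 0.38890 = 1.8823 W/m².
N₂O: 0.120 × (√317 − √278) = 0.120 × (17.8045 − 16.6733) = 0.120 × 1.1312 = 0.1357 W/m².
CH₄: 0.036 × (√1900 − √728) = 0.036 × (43.5890 − 26.9815) = 0.036 × 16.6075 = 0.5979 W/m².
Total ΔF = 1.8823 + 0.1357 + 0.5979 = 2.6159 W/m².
ΔT = λ ΔF = 0.97 × 2.62 = 2.5414 K.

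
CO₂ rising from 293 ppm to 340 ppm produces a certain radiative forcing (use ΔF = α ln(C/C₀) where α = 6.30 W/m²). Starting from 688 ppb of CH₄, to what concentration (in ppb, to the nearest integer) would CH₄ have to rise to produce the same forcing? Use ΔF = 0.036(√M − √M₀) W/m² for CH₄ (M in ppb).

M ≈ 2732 ppb

CO₂ forcing: 6.30 × ln(340/293) = 6.30 × 0.148773 = 0.93727 W/m².
Set 0.036(√M − √688) = 0.93727: √M = 0.93727/0.036 + √688 = 26.0353 + 26.2298 = 52.2651.
M = (52.2651)² = 2731.64 ppb.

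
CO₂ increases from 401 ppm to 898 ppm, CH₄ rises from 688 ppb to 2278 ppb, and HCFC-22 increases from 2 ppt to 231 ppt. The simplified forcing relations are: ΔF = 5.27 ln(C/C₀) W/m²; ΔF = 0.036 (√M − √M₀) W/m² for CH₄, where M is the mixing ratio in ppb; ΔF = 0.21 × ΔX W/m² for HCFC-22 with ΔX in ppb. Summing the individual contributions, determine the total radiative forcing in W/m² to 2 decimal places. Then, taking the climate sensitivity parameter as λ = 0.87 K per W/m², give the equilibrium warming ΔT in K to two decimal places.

ΔF = 5.07 W/m²; ΔT = 4.41 K

CO₂: 5.27 × ln(898/401) = 5.27 × ln(2.23940) = 5.27 × 0.80621 = 4.2487 W/m².
CH₄: 0.036 × (√2278 − √688) = 0.036 × (47.7284 − 26.2298) = 0.036 × 21.4986 = 0.7739 W/m².
HCFC-22: Δ = 231 − 2 = 229 ppt = 0.229 ppb; ΔF = 0.21 × 0.229 = 0.0481 W/m².
Total ΔF = 4.2487 + 0.7739 + 0.0481 = 5.0707 W/m².
ΔT = λ ΔF = 0.87 × 5.07 = 4.4109 K.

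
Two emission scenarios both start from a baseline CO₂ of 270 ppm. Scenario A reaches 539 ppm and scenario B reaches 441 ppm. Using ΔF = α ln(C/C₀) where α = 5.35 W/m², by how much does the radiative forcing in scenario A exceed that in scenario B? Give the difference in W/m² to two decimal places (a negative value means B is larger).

ΔF_A = 5.35 ln(539/270) = 5.35 × 0.69129 = 3.6984 W/m².
ΔF_B = 5.35 ln(441/270) = 5.35 × 0.49062 = 2.6248 W/m².
Difference: 3.6984 − 2.6248 = 1.0736 W/m².
(Equivalently, ΔF_A − ΔF_B = 5.35 ln(539/441) = 5.35 × 0.20067 = 1.0736 W/m².)

ΔF_A − ΔF_B = 1.07 W/m²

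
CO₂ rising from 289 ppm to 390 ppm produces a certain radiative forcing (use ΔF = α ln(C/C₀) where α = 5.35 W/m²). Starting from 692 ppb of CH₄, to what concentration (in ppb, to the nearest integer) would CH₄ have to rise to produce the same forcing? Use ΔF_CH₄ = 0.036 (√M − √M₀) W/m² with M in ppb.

CO₂ forcing: 5.35 × ln(390/289) = 5.35 × 0.299720 = 1.60350 W/m².
Set 0.036(√M − √692) = 1.60350: √M = 1.60350/0.036 + √692 = 44.5417 + 26.3059 = 70.8476.
M = (70.8476)² = 5019.38 ppb.

M ≈ 5019 ppb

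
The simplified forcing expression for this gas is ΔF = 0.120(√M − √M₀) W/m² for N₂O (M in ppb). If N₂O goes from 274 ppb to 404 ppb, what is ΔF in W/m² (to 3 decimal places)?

N₂O: 0.120 × (√404 − √274) = 0.120 × (20.0998 − 16.5529) = 0.120 × 3.5469 = 0.4256 W/m².

ΔF = 0.426 W/m²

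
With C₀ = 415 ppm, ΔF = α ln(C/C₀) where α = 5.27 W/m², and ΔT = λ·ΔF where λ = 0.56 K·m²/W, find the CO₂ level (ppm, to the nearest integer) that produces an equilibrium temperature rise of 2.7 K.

Required forcing: ΔF = ΔT/λ = 2.7/0.56 = 4.8214 W/m².
Then ln(C/415) = ΔF/5.27 = 4.8214/5.27 = 0.91488.
So C = 415 × e^0.91488 = 415 × 2.49648 = 1036.04 ppm.

C ≈ 1036 ppm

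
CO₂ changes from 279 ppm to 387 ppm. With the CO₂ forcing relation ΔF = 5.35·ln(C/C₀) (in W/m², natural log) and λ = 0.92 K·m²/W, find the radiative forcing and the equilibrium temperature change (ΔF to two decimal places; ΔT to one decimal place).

ΔF = 1.75 W/m²; ΔT = 1.6 K

CO₂: 5.35 × ln(387/279) = 5.35 × ln(1.38710) = 5.35 × 0.32722 = 1.7506 W/m².
ΔT = λ ΔF = 0.92 × 1.75 = 1.6100 K.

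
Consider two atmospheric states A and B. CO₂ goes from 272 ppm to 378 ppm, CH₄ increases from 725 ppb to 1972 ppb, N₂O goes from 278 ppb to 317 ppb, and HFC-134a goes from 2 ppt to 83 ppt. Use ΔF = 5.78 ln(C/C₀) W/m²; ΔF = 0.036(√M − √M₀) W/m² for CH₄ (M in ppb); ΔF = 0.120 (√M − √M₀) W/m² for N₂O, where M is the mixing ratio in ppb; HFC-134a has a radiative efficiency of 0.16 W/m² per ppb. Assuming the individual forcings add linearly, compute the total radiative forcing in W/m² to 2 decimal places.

CO₂: 5.78 × ln(378/272) = 5.78 × ln(1.38971) = 5.78 × 0.32910 = 1.9022 W/m².
CH₄: 0.036 × (√1972 − √725) = 0.036 × (44.4072 − 26.9258) = 0.036 × 17.4814 = 0.6293 W/m².
N₂O: 0.120 × (√317 − √278) = 0.120 × (17.8045 − 16.6733) = 0.120 × 1.1312 = 0.1357 W/m².
HFC-134a: Δ = 83 − 2 = 81 ppt = 0.081 ppb; ΔF = 0.16 × 0.081 = 0.0130 W/m².
Total ΔF = 1.9022 + 0.6293 + 0.1357 + 0.0130 = 2.6802 W/m².

ΔF = 2.68 W/m²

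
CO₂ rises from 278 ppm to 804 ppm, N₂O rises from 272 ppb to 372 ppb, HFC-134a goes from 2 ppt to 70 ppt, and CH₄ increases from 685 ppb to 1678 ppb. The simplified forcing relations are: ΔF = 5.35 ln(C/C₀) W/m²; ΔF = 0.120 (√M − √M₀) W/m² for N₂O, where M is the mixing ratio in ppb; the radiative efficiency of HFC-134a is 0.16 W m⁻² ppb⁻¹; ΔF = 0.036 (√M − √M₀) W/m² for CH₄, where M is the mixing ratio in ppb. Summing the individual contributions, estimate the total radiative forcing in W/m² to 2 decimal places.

CO₂: 5.35 × ln(804/278) = 5.35 × ln(2.89209) = 5.35 × 1.06198 = 5.6816 W/m².
N₂O: 0.120 × (√372 − √272) = 0.120 × (19.2873 − 16.4924) = 0.120 × 2.7949 = 0.3354 W/m².
HFC-134a: Δ = 70 − 2 = 68 ppt = 0.068 ppb; ΔF = 0.16 × 0.068 = 0.0109 W/m².
CH₄: 0.036 × (√1678 − √685) = 0.036 × (40.9634 − 26.1725) = 0.036 × 14.7909 = 0.5325 W/m².
Total ΔF = 5.6816 + 0.3354 + 0.0109 + 0.5325 = 6.5604 W/m².

ΔF = 6.56 W/m²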